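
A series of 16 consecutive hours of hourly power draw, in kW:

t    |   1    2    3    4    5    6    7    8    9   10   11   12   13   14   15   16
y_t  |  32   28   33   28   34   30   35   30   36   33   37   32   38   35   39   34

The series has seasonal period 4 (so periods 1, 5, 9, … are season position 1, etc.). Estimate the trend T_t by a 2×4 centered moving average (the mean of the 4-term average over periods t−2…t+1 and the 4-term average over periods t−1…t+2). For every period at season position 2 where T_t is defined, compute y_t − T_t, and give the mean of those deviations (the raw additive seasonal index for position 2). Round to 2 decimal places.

-1.50

Season position 2 occurs at t = 6, 10, 14 (where T_t is defined).
t=6: T_6 = 32.0000; y_6 − T_6 = 30 − 32.0000 = -2.0000
t=10: T_10 = 34.2500; y_10 − T_10 = 33 − 34.2500 = -1.2500
t=14: T_14 = 36.2500; y_14 − T_14 = 35 − 36.2500 = -1.2500
Mean deviation: (-2.0000 + -1.2500 + -1.2500) / 3 = -1.50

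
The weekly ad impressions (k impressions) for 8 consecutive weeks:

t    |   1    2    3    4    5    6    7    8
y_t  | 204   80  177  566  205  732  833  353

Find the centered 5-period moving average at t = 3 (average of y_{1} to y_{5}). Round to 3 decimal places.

Sum of periods 1–5: 204 + 80 + 177 + 566 + 205 = 1232
Divide by 5: 1232 / 5 = 246.400

246.400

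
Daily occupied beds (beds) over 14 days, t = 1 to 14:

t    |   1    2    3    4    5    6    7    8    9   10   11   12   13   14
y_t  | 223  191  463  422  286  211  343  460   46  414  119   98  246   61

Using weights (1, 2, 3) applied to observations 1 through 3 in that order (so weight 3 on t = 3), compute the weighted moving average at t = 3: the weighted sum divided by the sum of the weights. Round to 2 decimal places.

332.33

Weighted sum: 1·223 + 2·191 + 3·463 = 223 + 382 + 1389 = 1994
Weight total: 1 + 2 + 3 = 6
WMA = 1994 / 6 = 332.33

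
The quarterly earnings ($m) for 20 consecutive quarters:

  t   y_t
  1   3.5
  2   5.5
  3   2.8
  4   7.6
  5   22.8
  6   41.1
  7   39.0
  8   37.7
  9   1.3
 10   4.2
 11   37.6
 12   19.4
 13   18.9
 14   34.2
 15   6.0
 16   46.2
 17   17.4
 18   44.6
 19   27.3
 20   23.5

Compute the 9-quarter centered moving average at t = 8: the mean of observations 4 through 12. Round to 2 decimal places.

23.41

Sum of periods 4–12: 7.6 + 22.8 + 41.1 + 39.0 + 37.7 + 1.3 + 4.2 + 37.6 + 19.4 = 210.7
Divide by 9: 210.7 / 9 = 23.41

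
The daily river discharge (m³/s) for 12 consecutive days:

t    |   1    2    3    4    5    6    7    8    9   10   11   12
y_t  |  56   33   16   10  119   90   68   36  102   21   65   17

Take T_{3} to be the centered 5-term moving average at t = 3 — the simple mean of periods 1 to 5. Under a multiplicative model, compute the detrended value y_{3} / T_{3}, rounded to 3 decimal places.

Trend T_3 = (56 + 33 + 16 + 10 + 119) / 5 = 234/5 = 46.80000
Ratio to trend: 16 / 46.80000 = 0.342

0.342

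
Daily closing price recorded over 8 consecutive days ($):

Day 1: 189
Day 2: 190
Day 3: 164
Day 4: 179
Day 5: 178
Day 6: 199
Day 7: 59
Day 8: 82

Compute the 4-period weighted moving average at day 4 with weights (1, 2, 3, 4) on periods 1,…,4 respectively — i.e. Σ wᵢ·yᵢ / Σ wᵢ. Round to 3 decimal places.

Weighted sum: 1·189 + 2·190 + 3·164 + 4·179 = 189 + 380 + 492 + 716 = 1777
Weight total: 1 + 2 + 3 + 4 = 10
WMA = 1777 / 10 = 177.700

177.700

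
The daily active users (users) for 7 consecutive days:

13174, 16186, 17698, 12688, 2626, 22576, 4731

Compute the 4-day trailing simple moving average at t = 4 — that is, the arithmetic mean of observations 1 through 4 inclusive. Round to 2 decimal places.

14936.50

Sum of periods 1–4: 13174 + 16186 + 17698 + 12688 = 59746
Divide by 4: 59746 / 4 = 14936.50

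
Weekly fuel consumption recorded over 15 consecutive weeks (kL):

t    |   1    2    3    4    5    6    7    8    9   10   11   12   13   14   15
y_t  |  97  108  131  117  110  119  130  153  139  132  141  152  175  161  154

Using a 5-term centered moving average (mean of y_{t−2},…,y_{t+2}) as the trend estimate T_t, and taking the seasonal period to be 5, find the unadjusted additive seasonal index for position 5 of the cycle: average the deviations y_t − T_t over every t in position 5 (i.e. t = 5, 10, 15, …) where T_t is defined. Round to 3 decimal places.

Season position 5 occurs at t = 5, 10 (where T_t is defined).
t=5: T_5 = 121.40000; y_5 − T_5 = 110 − 121.40000 = -11.40000
t=10: T_10 = 143.40000; y_10 − T_10 = 132 − 143.40000 = -11.40000
Mean deviation: (-11.40000 + -11.40000) / 2 = -11.400

-11.400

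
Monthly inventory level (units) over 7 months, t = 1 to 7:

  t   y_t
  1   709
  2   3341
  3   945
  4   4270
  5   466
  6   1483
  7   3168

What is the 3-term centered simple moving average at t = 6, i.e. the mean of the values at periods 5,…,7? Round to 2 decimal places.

Sum of periods 5–7: 466 + 1483 + 3168 = 5117
Divide by 3: 5117 / 3 = 1705.67

1705.67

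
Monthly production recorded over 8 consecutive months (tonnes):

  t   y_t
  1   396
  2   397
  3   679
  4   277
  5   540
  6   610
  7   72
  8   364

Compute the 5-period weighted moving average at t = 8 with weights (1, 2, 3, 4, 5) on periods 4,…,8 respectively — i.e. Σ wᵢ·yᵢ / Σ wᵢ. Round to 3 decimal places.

353.000

Weighted sum: 1·277 + 2·540 + 3·610 + 4·72 + 5·364 = 277 + 1080 + 1830 + 288 + 1820 = 5295
Weight total: 1 + 2 + 3 + 4 + 5 = 15
WMA = 5295 / 15 = 353.000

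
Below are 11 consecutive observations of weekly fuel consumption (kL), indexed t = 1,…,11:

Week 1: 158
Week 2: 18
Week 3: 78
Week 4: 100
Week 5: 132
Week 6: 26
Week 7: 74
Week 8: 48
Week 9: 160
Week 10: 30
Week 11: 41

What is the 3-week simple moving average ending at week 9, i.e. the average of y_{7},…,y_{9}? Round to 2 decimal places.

94.00

Sum of periods 7–9: 74 + 48 + 160 = 282
Divide by 3: 282 / 3 = 94.00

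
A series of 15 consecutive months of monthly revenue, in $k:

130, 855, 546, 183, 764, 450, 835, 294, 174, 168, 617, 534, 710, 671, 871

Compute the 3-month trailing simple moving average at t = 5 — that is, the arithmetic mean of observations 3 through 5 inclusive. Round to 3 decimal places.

Sum of periods 3–5: 546 + 183 + 764 = 1493
Divide by 3: 1493 / 3 = 497.667

497.667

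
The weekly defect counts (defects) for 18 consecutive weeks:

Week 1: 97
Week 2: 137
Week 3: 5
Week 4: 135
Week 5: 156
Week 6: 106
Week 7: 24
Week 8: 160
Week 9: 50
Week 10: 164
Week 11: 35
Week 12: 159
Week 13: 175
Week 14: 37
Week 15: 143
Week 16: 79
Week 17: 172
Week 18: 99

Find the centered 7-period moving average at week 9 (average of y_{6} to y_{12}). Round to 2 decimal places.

99.71

Sum of periods 6–12: 106 + 24 + 160 + 50 + 164 + 35 + 159 = 698
Divide by 7: 698 / 7 = 99.71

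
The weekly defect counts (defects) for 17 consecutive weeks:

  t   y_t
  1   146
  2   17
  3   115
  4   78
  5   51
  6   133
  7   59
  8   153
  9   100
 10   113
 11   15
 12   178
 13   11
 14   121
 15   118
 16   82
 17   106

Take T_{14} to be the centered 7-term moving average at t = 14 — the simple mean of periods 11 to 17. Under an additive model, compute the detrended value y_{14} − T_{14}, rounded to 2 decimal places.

Trend T_14 = (15 + 178 + 11 + 121 + 118 + 82 + 106) / 7 = 631/7 = 90.1429
Detrended value: 121 − 90.1429 = 30.86

30.86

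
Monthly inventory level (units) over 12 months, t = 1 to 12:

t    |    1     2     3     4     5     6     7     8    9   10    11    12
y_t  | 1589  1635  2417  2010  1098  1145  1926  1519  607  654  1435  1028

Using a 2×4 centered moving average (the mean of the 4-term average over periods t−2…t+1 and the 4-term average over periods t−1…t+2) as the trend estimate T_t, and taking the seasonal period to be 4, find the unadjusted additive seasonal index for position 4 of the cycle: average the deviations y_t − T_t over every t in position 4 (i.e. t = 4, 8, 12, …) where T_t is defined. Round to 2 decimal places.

Season position 4 occurs at t = 4, 8 (where T_t is defined).
t=4: T_4 = 1728.7500; y_4 − T_4 = 2010 − 1728.7500 = 281.2500
t=8: T_8 = 1237.8750; y_8 − T_8 = 1519 − 1237.8750 = 281.1250
Mean deviation: (281.2500 + 281.1250) / 2 = 281.19

281.19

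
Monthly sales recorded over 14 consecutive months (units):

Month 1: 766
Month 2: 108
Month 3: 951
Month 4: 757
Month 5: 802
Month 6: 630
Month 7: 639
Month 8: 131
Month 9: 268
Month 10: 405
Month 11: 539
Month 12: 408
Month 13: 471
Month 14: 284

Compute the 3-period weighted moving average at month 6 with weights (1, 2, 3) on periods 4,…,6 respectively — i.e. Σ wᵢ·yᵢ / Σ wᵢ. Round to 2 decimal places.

708.50

Weighted sum: 1·757 + 2·802 + 3·630 = 757 + 1604 + 1890 = 4251
Weight total: 1 + 2 + 3 = 6
WMA = 4251 / 6 = 708.50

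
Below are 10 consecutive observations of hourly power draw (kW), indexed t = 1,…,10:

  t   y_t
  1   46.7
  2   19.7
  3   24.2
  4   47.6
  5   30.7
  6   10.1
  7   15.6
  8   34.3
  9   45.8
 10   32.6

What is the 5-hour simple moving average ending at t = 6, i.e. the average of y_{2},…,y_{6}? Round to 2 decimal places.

26.46

Sum of periods 2–6: 19.7 + 24.2 + 47.6 + 30.7 + 10.1 = 132.3
Divide by 5: 132.3 / 5 = 26.46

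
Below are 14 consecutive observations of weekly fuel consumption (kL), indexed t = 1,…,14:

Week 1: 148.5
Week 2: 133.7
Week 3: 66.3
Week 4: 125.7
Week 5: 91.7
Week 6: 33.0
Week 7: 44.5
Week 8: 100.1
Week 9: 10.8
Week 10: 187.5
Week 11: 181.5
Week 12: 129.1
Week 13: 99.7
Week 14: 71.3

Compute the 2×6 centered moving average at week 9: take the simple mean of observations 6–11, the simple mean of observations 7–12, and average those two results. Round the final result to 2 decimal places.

100.91

Sum over 6–11: 33.0 + 44.5 + 100.1 + 10.8 + 187.5 + 181.5 = 557.4
Sum over 7–12: 44.5 + 100.1 + 10.8 + 187.5 + 181.5 + 129.1 = 653.5
CMA at t=9 = (557.4 + 653.5) / (2·6) = 1210.9 / 12 = 100.91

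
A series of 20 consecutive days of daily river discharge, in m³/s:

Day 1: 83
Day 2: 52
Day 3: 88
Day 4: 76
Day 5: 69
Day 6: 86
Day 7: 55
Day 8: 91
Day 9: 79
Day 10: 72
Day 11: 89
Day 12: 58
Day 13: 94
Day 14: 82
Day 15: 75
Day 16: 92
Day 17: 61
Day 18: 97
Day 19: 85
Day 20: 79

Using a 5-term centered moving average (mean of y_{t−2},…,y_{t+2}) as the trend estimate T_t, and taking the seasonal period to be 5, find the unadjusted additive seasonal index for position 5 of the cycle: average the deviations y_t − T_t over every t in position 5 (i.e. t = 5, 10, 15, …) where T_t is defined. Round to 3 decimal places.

Season position 5 occurs at t = 5, 10, 15 (where T_t is defined).
t=5: T_5 = 74.80000; y_5 − T_5 = 69 − 74.80000 = -5.80000
t=10: T_10 = 77.80000; y_10 − T_10 = 72 − 77.80000 = -5.80000
t=15: T_15 = 80.80000; y_15 − T_15 = 75 − 80.80000 = -5.80000
Mean deviation: (-5.80000 + -5.80000 + -5.80000) / 3 = -5.800

-5.800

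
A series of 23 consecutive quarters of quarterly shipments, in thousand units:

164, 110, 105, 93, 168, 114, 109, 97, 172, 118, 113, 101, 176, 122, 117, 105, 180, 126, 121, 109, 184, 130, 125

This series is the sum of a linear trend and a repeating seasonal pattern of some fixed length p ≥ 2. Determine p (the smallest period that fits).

First differences y_{t+1} − y_t: -54, -5, -12, 75, -54, -5, -12, 75, -54, -5, …
The difference pattern repeats every 4 terms and not for any smaller step, so p = 4.

4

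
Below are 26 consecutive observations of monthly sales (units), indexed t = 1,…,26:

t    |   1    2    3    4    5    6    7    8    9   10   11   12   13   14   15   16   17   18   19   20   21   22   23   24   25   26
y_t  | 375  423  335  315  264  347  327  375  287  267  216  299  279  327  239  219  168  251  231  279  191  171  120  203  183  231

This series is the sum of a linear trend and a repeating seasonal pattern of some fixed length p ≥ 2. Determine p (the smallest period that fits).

6

First differences y_{t+1} − y_t: 48, -88, -20, -51, 83, -20, 48, -88, -20, -51, 83, -20, 48, -88, …
The difference pattern repeats every 6 terms and not for any smaller step, so p = 6.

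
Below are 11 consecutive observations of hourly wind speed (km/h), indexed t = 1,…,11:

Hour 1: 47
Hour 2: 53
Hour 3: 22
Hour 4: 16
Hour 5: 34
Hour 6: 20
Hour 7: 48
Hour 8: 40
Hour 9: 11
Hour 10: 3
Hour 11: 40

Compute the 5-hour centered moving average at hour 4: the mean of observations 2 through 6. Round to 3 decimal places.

29.000

Sum of periods 2–6: 53 + 22 + 16 + 34 + 20 = 145
Divide by 5: 145 / 5 = 29.000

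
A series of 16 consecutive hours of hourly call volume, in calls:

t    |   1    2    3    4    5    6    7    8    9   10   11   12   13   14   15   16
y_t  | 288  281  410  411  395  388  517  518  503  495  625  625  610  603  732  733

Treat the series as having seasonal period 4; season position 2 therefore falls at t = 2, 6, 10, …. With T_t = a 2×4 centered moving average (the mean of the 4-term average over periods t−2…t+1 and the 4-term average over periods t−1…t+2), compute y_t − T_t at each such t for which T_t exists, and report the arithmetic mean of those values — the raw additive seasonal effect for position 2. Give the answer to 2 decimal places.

Season position 2 occurs at t = 6, 10, 14 (where T_t is defined).
t=6: T_6 = 441.1250; y_6 − T_6 = 388 − 441.1250 = -53.1250
t=10: T_10 = 548.6250; y_10 − T_10 = 495 − 548.6250 = -53.6250
t=14: T_14 = 656.0000; y_14 − T_14 = 603 − 656.0000 = -53.0000
Mean deviation: (-53.1250 + -53.6250 + -53.0000) / 3 = -53.25

-53.25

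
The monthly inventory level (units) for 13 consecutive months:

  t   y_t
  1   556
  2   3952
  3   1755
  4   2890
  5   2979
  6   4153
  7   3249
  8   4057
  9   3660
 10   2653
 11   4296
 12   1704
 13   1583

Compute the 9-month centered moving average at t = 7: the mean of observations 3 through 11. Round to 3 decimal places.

Sum of periods 3–11: 1755 + 2890 + 2979 + 4153 + 3249 + 4057 + 3660 + 2653 + 4296 = 29692
Divide by 9: 29692 / 9 = 3299.111

3299.111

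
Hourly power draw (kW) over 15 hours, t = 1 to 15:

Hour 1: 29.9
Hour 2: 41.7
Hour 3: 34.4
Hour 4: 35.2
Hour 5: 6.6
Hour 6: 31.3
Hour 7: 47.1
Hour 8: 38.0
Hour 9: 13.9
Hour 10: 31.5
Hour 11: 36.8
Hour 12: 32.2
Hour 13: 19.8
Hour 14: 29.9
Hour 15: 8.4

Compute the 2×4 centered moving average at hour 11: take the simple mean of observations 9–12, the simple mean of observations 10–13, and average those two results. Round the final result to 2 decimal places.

Sum over 9–12: 13.9 + 31.5 + 36.8 + 32.2 = 114.4
Sum over 10–13: 31.5 + 36.8 + 32.2 + 19.8 = 120.3
CMA at t=11 = (114.4 + 120.3) / (2·4) = 234.7 / 8 = 29.34

29.34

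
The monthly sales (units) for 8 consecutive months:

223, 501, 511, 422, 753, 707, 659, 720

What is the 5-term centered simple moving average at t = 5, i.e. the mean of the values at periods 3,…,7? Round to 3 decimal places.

Sum of periods 3–7: 511 + 422 + 753 + 707 + 659 = 3052
Divide by 5: 3052 / 5 = 610.400

610.400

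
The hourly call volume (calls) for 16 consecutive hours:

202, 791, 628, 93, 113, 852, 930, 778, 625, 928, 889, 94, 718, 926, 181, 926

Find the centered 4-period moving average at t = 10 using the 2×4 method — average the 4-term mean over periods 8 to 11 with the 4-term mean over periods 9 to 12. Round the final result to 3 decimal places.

Sum over 8–11: 778 + 625 + 928 + 889 = 3220
Sum over 9–12: 625 + 928 + 889 + 94 = 2536
CMA at t=10 = (3220 + 2536) / (2·4) = 5756 / 8 = 719.500

719.500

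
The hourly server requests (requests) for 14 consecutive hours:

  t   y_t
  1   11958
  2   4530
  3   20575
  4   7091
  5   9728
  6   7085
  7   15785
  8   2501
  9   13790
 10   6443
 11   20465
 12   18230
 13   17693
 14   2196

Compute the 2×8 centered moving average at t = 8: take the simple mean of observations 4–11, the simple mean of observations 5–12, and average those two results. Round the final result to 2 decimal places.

Sum over 4–11: 7091 + 9728 + 7085 + 15785 + 2501 + 13790 + 6443 + 20465 = 82888
Sum over 5–12: 9728 + 7085 + 15785 + 2501 + 13790 + 6443 + 20465 + 18230 = 94027
CMA at t=8 = (82888 + 94027) / (2·8) = 176915 / 16 = 11057.19

11057.19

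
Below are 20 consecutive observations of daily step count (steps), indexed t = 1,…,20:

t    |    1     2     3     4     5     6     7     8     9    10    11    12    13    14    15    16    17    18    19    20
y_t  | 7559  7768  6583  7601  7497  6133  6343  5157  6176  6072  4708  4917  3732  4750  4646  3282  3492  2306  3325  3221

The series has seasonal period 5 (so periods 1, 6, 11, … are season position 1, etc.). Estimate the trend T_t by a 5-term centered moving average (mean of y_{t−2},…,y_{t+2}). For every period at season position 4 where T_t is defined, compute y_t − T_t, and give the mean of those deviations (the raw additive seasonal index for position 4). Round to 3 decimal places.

Season position 4 occurs at t = 4, 9, 14 (where T_t is defined).
t=4: T_4 = 7116.40000; y_4 − T_4 = 7601 − 7116.40000 = 484.60000
t=9: T_9 = 5691.20000; y_9 − T_9 = 6176 − 5691.20000 = 484.80000
t=14: T_14 = 4265.40000; y_14 − T_14 = 4750 − 4265.40000 = 484.60000
Mean deviation: (484.60000 + 484.80000 + 484.60000) / 3 = 484.667

484.667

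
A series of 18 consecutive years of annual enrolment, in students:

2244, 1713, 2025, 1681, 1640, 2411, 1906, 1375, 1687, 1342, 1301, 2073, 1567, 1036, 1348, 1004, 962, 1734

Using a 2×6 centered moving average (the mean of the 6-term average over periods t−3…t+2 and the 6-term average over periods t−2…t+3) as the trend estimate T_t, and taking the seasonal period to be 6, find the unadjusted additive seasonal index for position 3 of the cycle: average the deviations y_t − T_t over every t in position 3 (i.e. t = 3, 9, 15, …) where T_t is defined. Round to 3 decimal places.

44.708

Season position 3 occurs at t = 9, 15 (where T_t is defined).
t=9: T_9 = 1642.16667; y_9 − T_9 = 1687 − 1642.16667 = 44.83333
t=15: T_15 = 1303.41667; y_15 − T_15 = 1348 − 1303.41667 = 44.58333
Mean deviation: (44.83333 + 44.58333) / 2 = 44.708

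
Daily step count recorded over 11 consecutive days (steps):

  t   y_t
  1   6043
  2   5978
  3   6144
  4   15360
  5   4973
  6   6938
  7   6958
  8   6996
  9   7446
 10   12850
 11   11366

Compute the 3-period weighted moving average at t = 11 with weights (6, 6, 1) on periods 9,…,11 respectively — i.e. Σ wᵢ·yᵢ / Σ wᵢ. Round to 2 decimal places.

10241.69

Weighted sum: 6·7446 + 6·12850 + 1·11366 = 44676 + 77100 + 11366 = 133142
Weight total: 6 + 6 + 1 = 13
WMA = 133142 / 13 = 10241.69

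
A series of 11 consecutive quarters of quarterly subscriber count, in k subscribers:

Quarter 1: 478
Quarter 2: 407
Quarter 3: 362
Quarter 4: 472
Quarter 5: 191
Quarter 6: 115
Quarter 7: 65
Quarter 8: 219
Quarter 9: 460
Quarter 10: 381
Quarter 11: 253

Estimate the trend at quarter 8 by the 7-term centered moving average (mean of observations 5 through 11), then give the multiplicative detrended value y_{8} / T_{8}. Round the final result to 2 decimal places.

0.91

Trend T_8 = (191 + 115 + 65 + 219 + 460 + 381 + 253) / 7 = 1684/7 = 240.5714
Ratio to trend: 219 / 240.5714 = 0.91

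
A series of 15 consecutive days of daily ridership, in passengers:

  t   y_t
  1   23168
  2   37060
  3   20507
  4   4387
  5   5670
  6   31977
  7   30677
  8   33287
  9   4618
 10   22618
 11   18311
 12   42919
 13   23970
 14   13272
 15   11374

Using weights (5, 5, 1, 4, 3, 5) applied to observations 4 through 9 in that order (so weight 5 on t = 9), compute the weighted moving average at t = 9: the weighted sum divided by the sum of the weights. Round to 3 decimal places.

14257.435

Weighted sum: 5·4387 + 5·5670 + 1·31977 + 4·30677 + 3·33287 + 5·4618 = 21935 + 28350 + 31977 + 122708 + 99861 + 23090 = 327921
Weight total: 5 + 5 + 1 + 4 + 3 + 5 = 23
WMA = 327921 / 23 = 14257.435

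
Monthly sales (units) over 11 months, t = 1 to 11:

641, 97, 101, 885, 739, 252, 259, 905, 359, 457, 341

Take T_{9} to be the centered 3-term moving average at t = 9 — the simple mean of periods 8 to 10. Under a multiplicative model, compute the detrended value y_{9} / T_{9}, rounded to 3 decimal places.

0.626

Trend T_9 = (905 + 359 + 457) / 3 = 1721/3 = 573.66667
Ratio to trend: 359 / 573.66667 = 0.626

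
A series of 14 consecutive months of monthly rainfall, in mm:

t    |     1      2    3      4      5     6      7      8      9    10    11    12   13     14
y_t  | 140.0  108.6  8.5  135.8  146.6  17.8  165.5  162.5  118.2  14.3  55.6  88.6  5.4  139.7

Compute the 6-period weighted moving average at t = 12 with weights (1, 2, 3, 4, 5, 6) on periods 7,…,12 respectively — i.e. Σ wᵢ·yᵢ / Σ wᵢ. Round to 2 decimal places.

81.52

Weighted sum: 1·165.5 + 2·162.5 + 3·118.2 + 4·14.3 + 5·55.6 + 6·88.6 = 165.5 + 325.0 + 354.6 + 57.2 + 278.0 + 531.6 = 1711.9
Weight total: 1 + 2 + 3 + 4 + 5 + 6 = 21
WMA = 1711.9 / 21 = 81.52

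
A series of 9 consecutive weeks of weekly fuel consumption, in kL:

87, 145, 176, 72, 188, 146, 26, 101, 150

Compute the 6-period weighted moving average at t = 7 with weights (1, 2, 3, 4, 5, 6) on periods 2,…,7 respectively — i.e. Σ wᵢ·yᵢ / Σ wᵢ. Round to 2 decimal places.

Weighted sum: 1·145 + 2·176 + 3·72 + 4·188 + 5·146 + 6·26 = 145 + 352 + 216 + 752 + 730 + 156 = 2351
Weight total: 1 + 2 + 3 + 4 + 5 + 6 = 21
WMA = 2351 / 21 = 111.95

111.95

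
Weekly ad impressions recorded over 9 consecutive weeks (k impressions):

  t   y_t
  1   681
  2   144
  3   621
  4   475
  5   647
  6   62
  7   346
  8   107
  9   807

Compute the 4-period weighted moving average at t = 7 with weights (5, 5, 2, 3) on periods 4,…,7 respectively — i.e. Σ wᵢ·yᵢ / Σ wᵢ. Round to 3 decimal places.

451.467

Weighted sum: 5·475 + 5·647 + 2·62 + 3·346 = 2375 + 3235 + 124 + 1038 = 6772
Weight total: 5 + 5 + 2 + 3 = 15
WMA = 6772 / 15 = 451.467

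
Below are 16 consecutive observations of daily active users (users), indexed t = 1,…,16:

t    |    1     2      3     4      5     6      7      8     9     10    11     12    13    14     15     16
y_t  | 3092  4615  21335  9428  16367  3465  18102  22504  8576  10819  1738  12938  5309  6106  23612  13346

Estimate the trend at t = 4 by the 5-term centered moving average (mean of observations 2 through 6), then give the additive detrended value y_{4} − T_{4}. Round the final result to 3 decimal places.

Trend T_4 = (4615 + 21335 + 9428 + 16367 + 3465) / 5 = 55210/5 = 11042.00000
Detrended value: 9428 − 11042.00000 = -1614.000

-1614.000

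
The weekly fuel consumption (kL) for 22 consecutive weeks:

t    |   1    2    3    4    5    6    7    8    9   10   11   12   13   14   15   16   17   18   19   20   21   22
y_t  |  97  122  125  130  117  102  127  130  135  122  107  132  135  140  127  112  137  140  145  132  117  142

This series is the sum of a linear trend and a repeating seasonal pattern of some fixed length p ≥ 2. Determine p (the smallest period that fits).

First differences y_{t+1} − y_t: 25, 3, 5, -13, -15, 25, 3, 5, -13, -15, 25, 3, …
The difference pattern repeats every 5 terms and not for any smaller step, so p = 5.

5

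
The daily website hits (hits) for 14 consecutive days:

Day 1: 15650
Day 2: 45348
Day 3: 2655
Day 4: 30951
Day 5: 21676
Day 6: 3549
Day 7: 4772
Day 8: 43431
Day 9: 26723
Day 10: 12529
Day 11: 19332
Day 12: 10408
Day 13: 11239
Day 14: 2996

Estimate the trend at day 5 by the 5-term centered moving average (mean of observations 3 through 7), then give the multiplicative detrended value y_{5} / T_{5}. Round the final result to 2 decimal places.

1.70

Trend T_5 = (2655 + 30951 + 21676 + 3549 + 4772) / 5 = 63603/5 = 12720.6000
Ratio to trend: 21676 / 12720.6000 = 1.70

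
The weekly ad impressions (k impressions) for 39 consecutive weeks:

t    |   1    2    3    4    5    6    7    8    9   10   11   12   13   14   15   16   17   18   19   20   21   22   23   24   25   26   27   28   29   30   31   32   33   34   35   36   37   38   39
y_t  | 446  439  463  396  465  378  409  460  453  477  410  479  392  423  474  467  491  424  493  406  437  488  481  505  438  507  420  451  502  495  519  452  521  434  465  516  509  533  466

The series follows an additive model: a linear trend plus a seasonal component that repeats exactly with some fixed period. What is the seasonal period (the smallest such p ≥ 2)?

7

First differences y_{t+1} − y_t: -7, 24, -67, 69, -87, 31, 51, -7, 24, -67, 69, -87, 31, 51, -7, 24, …
The difference pattern repeats every 7 terms and not for any smaller step, so p = 7.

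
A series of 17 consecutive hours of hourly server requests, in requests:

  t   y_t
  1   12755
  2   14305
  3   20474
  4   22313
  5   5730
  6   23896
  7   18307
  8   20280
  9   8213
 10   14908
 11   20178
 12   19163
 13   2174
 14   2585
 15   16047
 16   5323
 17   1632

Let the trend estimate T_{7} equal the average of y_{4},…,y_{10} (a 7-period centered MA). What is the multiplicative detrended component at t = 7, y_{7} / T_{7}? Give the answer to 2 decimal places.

Trend T_7 = (22313 + 5730 + 23896 + 18307 + 20280 + 8213 + 14908) / 7 = 113647/7 = 16235.2857
Ratio to trend: 18307 / 16235.2857 = 1.13

1.13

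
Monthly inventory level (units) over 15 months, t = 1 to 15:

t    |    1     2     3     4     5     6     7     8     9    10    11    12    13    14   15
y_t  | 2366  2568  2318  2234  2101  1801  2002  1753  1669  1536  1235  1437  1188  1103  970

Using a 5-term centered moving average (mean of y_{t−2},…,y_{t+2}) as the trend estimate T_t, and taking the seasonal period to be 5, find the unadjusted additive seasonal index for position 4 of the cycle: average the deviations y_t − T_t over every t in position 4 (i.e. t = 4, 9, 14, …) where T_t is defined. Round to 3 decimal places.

29.800

Season position 4 occurs at t = 4, 9 (where T_t is defined).
t=4: T_4 = 2204.40000; y_4 − T_4 = 2234 − 2204.40000 = 29.60000
t=9: T_9 = 1639.00000; y_9 − T_9 = 1669 − 1639.00000 = 30.00000
Mean deviation: (29.60000 + 30.00000) / 2 = 29.800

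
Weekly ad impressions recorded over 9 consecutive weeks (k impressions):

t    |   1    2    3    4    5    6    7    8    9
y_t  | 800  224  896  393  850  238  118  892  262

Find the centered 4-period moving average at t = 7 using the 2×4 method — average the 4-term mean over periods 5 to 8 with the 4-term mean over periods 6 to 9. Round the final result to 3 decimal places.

Sum over 5–8: 850 + 238 + 118 + 892 = 2098
Sum over 6–9: 238 + 118 + 892 + 262 = 1510
CMA at t=7 = (2098 + 1510) / (2·4) = 3608 / 8 = 451.000

451.000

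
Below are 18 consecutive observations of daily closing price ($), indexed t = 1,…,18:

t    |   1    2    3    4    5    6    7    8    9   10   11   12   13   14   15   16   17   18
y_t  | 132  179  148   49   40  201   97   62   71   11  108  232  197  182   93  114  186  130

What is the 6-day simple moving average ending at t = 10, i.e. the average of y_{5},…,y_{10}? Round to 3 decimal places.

80.333

Sum of periods 5–10: 40 + 201 + 97 + 62 + 71 + 11 = 482
Divide by 6: 482 / 6 = 80.333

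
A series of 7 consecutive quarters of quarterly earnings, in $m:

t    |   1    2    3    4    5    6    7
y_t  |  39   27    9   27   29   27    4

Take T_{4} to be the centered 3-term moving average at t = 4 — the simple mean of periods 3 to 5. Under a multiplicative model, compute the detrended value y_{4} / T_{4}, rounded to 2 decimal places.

1.25

Trend T_4 = (9 + 27 + 29) / 3 = 65/3 = 21.6667
Ratio to trend: 27 / 21.6667 = 1.25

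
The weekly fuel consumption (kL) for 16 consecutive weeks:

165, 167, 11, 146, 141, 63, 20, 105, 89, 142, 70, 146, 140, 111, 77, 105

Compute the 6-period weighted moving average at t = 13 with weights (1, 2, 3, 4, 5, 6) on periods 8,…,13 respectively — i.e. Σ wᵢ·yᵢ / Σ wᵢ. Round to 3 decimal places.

121.857

Weighted sum: 1·105 + 2·89 + 3·142 + 4·70 + 5·146 + 6·140 = 105 + 178 + 426 + 280 + 730 + 840 = 2559
Weight total: 1 + 2 + 3 + 4 + 5 + 6 = 21
WMA = 2559 / 21 = 121.857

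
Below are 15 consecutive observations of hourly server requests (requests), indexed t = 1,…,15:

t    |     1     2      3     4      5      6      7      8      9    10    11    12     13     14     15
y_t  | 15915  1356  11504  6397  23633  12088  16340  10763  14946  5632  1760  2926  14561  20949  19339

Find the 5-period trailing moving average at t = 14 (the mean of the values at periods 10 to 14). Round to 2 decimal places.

9165.60

Sum of periods 10–14: 5632 + 1760 + 2926 + 14561 + 20949 = 45828
Divide by 5: 45828 / 5 = 9165.60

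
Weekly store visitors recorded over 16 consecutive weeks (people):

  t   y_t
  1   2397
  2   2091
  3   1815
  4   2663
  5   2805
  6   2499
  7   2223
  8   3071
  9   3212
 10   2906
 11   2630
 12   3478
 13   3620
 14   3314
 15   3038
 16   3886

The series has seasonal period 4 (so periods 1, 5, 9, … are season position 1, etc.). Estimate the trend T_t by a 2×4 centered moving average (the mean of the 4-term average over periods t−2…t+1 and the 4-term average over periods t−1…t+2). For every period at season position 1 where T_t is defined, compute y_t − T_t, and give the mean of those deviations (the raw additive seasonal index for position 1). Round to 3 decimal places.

Season position 1 occurs at t = 5, 9, 13 (where T_t is defined).
t=5: T_5 = 2496.50000; y_5 − T_5 = 2805 − 2496.50000 = 308.50000
t=9: T_9 = 2903.87500; y_9 − T_9 = 3212 − 2903.87500 = 308.12500
t=13: T_13 = 3311.50000; y_13 − T_13 = 3620 − 3311.50000 = 308.50000
Mean deviation: (308.50000 + 308.12500 + 308.50000) / 3 = 308.375

308.375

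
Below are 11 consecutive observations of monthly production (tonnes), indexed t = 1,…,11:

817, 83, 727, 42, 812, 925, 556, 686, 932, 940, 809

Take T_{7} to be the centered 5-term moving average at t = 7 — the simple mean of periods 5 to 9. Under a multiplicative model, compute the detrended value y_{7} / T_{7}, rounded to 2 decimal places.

Trend T_7 = (812 + 925 + 556 + 686 + 932) / 5 = 3911/5 = 782.2000
Ratio to trend: 556 / 782.2000 = 0.71

0.71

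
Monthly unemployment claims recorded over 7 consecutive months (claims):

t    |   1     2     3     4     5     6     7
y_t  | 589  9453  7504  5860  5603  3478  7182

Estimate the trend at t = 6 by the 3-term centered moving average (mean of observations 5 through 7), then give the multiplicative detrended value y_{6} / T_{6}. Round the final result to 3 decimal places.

0.642

Trend T_6 = (5603 + 3478 + 7182) / 3 = 16263/3 = 5421.00000
Ratio to trend: 3478 / 5421.00000 = 0.642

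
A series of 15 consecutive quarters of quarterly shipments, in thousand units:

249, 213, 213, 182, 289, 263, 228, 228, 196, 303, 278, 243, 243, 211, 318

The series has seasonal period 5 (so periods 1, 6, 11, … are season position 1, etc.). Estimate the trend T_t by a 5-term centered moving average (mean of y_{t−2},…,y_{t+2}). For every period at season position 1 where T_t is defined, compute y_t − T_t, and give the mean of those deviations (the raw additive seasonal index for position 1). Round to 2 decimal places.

Season position 1 occurs at t = 6, 11 (where T_t is defined).
t=6: T_6 = 238.0000; y_6 − T_6 = 263 − 238.0000 = 25.0000
t=11: T_11 = 252.6000; y_11 − T_11 = 278 − 252.6000 = 25.4000
Mean deviation: (25.0000 + 25.4000) / 2 = 25.20

25.20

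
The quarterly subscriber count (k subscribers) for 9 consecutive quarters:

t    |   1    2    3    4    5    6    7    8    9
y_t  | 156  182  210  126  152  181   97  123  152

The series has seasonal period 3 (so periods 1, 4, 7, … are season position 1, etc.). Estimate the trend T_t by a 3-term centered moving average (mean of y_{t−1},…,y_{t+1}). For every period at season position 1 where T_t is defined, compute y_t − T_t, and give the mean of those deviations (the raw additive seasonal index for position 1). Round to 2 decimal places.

Season position 1 occurs at t = 4, 7 (where T_t is defined).
t=4: T_4 = 162.6667; y_4 − T_4 = 126 − 162.6667 = -36.6667
t=7: T_7 = 133.6667; y_7 − T_7 = 97 − 133.6667 = -36.6667
Mean deviation: (-36.6667 + -36.6667) / 2 = -36.67

-36.67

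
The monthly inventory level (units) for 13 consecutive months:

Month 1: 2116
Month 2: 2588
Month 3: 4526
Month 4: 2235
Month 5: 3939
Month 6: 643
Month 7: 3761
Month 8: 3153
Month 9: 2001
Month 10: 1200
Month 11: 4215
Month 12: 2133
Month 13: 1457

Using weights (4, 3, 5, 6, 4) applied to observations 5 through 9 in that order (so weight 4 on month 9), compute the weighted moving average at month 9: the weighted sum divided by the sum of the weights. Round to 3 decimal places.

Weighted sum: 4·3939 + 3·643 + 5·3761 + 6·3153 + 4·2001 = 15756 + 1929 + 18805 + 18918 + 8004 = 63412
Weight total: 4 + 3 + 5 + 6 + 4 = 22
WMA = 63412 / 22 = 2882.364

2882.364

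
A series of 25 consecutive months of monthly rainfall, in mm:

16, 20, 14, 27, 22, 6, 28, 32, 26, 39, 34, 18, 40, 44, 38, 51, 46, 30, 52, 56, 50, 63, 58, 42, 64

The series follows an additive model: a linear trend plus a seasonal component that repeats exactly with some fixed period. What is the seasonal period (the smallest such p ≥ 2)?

First differences y_{t+1} − y_t: 4, -6, 13, -5, -16, 22, 4, -6, 13, -5, -16, 22, 4, -6, …
The difference pattern repeats every 6 terms and not for any smaller step, so p = 6.

6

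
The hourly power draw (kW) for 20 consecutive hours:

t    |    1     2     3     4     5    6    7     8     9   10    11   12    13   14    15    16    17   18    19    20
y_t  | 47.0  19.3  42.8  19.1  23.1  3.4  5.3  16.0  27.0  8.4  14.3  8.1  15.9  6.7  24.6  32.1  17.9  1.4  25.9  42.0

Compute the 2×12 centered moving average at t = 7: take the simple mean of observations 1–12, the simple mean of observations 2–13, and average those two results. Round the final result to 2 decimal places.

18.19

Sum over 1–12: 47.0 + 19.3 + 42.8 + 19.1 + 23.1 + 3.4 + 5.3 + 16.0 + 27.0 + 8.4 + 14.3 + 8.1 = 233.8
Sum over 2–13: 19.3 + 42.8 + 19.1 + 23.1 + 3.4 + 5.3 + 16.0 + 27.0 + 8.4 + 14.3 + 8.1 + 15.9 = 202.7
CMA at t=7 = (233.8 + 202.7) / (2·12) = 436.5 / 24 = 18.19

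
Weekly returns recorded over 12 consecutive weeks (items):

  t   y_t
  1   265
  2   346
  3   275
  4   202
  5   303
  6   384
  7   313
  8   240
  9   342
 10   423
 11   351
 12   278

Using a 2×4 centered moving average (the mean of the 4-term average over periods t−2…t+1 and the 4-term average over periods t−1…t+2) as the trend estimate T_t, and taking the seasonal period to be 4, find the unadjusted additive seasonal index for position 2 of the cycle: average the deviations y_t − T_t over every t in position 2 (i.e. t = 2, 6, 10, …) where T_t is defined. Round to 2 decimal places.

79.00

Season position 2 occurs at t = 6, 10 (where T_t is defined).
t=6: T_6 = 305.2500; y_6 − T_6 = 384 − 305.2500 = 78.7500
t=10: T_10 = 343.7500; y_10 − T_10 = 423 − 343.7500 = 79.2500
Mean deviation: (78.7500 + 79.2500) / 2 = 79.00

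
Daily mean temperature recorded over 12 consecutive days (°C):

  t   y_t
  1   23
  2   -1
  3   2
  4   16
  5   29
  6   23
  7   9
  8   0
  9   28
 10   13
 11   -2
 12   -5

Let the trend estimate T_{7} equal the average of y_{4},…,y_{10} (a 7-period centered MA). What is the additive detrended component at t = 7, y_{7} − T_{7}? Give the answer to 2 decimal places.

-7.86

Trend T_7 = (16 + 29 + 23 + 9 + 0 + 28 + 13) / 7 = 118/7 = 16.8571
Detrended value: 9 − 16.8571 = -7.86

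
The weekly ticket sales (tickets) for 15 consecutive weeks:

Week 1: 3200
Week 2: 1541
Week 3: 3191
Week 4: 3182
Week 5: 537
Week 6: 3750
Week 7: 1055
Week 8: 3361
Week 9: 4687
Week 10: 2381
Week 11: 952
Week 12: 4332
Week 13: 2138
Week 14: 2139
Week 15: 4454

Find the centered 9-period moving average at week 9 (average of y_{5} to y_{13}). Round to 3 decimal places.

Sum of periods 5–13: 537 + 3750 + 1055 + 3361 + 4687 + 2381 + 952 + 4332 + 2138 = 23193
Divide by 9: 23193 / 9 = 2577.000

2577.000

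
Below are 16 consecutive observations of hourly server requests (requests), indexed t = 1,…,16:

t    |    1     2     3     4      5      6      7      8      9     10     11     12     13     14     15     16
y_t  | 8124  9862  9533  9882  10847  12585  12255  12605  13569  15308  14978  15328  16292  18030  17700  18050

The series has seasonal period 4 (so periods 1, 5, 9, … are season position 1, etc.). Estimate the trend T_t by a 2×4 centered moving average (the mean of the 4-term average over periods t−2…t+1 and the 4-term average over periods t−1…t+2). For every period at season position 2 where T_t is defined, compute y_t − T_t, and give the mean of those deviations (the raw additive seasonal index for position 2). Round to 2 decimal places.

Season position 2 occurs at t = 6, 10, 14 (where T_t is defined).
t=6: T_6 = 11732.6250; y_6 − T_6 = 12585 − 11732.6250 = 852.3750
t=10: T_10 = 14455.3750; y_10 − T_10 = 15308 − 14455.3750 = 852.6250
t=14: T_14 = 17177.7500; y_14 − T_14 = 18030 − 17177.7500 = 852.2500
Mean deviation: (852.3750 + 852.6250 + 852.2500) / 3 = 852.42

852.42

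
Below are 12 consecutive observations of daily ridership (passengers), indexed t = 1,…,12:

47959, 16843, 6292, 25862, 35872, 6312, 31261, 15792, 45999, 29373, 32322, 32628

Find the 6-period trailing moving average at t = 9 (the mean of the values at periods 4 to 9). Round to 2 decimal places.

Sum of periods 4–9: 25862 + 35872 + 6312 + 31261 + 15792 + 45999 = 161098
Divide by 6: 161098 / 6 = 26849.67

26849.67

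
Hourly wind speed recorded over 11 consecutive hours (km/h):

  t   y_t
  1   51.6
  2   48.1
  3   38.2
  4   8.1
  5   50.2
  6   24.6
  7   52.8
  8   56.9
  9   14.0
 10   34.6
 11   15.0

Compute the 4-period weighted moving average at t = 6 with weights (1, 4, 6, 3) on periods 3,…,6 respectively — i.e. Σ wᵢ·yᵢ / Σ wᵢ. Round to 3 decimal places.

31.829

Weighted sum: 1·38.2 + 4·8.1 + 6·50.2 + 3·24.6 = 38.2 + 32.4 + 301.2 + 73.8 = 445.6
Weight total: 1 + 4 + 6 + 3 = 14
WMA = 445.6 / 14 = 31.829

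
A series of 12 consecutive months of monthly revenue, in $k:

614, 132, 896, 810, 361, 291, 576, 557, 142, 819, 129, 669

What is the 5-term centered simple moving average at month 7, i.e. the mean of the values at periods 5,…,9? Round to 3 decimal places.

385.400

Sum of periods 5–9: 361 + 291 + 576 + 557 + 142 = 1927
Divide by 5: 1927 / 5 = 385.400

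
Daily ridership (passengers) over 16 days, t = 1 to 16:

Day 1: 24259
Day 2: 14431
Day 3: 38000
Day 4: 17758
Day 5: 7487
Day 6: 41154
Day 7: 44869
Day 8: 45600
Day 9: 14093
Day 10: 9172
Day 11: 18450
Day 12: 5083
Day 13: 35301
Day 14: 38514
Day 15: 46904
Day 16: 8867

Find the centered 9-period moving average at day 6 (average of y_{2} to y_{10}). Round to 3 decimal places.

Sum of periods 2–10: 14431 + 38000 + 17758 + 7487 + 41154 + 44869 + 45600 + 14093 + 9172 = 232564
Divide by 9: 232564 / 9 = 25840.444

25840.444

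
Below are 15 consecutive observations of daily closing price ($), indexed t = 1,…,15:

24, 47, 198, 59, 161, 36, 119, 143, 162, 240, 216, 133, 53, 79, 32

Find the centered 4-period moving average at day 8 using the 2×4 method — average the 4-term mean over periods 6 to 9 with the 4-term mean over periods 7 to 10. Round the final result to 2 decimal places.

140.50

Sum over 6–9: 36 + 119 + 143 + 162 = 460
Sum over 7–10: 119 + 143 + 162 + 240 = 664
CMA at t=8 = (460 + 664) / (2·4) = 1124 / 8 = 140.50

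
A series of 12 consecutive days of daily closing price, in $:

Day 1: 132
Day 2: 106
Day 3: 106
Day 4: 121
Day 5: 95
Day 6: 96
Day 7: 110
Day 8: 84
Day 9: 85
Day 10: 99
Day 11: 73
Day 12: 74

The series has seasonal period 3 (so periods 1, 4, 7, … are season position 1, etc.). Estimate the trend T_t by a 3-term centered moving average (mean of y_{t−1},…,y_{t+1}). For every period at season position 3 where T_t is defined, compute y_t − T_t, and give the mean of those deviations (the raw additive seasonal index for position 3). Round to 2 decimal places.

-4.56

Season position 3 occurs at t = 3, 6, 9 (where T_t is defined).
t=3: T_3 = 111.0000; y_3 − T_3 = 106 − 111.0000 = -5.0000
t=6: T_6 = 100.3333; y_6 − T_6 = 96 − 100.3333 = -4.3333
t=9: T_9 = 89.3333; y_9 − T_9 = 85 − 89.3333 = -4.3333
Mean deviation: (-5.0000 + -4.3333 + -4.3333) / 3 = -4.56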